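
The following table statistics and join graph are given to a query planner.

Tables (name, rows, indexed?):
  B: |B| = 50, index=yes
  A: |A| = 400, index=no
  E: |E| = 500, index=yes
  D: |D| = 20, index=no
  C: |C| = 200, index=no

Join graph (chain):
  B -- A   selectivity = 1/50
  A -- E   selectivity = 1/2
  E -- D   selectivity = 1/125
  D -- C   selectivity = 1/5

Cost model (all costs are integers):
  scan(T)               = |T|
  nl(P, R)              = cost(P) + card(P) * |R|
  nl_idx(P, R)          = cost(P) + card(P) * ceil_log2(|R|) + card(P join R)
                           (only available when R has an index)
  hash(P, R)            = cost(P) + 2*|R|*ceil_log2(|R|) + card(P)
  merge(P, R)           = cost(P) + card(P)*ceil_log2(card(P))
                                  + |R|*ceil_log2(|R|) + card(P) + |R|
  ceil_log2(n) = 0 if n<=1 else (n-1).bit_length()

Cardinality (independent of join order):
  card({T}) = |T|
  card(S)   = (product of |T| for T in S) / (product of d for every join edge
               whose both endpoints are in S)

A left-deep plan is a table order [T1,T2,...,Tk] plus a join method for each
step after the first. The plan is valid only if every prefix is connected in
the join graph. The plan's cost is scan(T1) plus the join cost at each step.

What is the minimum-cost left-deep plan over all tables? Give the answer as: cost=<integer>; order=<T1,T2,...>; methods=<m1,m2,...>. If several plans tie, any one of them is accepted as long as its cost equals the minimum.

cost=40720; order=D,E,A,B,C; methods=nl_idx,merge,hash,hash

Selinger DP (subsets sized 1..n):
  {B}: scan cost=50, card=50
  {A}: scan cost=400, card=400
  {E}: scan cost=500, card=500
  {D}: scan cost=20, card=20
  {C}: scan cost=200, card=200
  {AB}: card=400; try (B,hash)→1400, (B,nl_idx)→3200, (A,merge)→4400, (B,merge)→4750, (A,hash)→7300, (A,nl)→20050 …(+1); best=1400 via (B,hash)
  {AE}: card=100000; try (A,hash)→8200, (E,merge)→9400, (A,merge)→9500, (E,hash)→9800, (E,nl_idx)→104000, (E,nl)→200400 …(+1); best=8200 via (A,hash)
  {DE}: card=80; try (E,nl_idx)→280, (D,hash)→1200, (E,merge)→5140, (D,merge)→5620, (E,hash)→9040, (E,nl)→10020 …(+1); best=280 via (E,nl_idx)
  {CD}: card=800; try (D,hash)→600, (C,merge)→1940, (D,merge)→2120, (C,hash)→3240, (C,nl)→4020, (D,nl)→4200; best=600 via (D,hash)
  {ABE}: card=100000; try (E,merge)→10400, (E,hash)→10800, (E,nl_idx)→105000, (B,hash)→108800, (E,nl)→201400, (B,nl_idx)→708200 …(+2); best=10400 via (E,merge)
  {ADE}: card=16000; try (A,merge)→4920, (A,hash)→7560, (A,nl)→32280, (D,hash)→108400, (D,merge)→1808320, (D,nl)→2008200; best=4920 via (A,merge)
  {CDE}: card=3200; try (C,merge)→2720, (C,hash)→3560, (E,hash)→10400, (E,nl_idx)→11000, (E,merge)→14400, (C,nl)→16280 …(+1); best=2720 via (C,merge)
  {ABDE}: card=16000; try (B,hash)→21520, (D,hash)→110600, (B,nl_idx)→116920, (B,merge)→245270, (B,nl)→804920, (D,merge)→1810520 …(+1); best=21520 via (B,hash)
  {ACDE}: card=640000; try (A,hash)→13120, (C,hash)→24120, (A,merge)→48320, (C,merge)→246720, (A,nl)→1282720, (C,nl)→3204920; best=13120 via (A,hash)
  {ABCDE}: card=640000; try (C,hash)→40720, (C,merge)→263320, (B,hash)→653720, (C,nl)→3221520, (B,nl_idx)→4493120, (B,merge)→13453470 …(+1); best=40720 via (C,hash)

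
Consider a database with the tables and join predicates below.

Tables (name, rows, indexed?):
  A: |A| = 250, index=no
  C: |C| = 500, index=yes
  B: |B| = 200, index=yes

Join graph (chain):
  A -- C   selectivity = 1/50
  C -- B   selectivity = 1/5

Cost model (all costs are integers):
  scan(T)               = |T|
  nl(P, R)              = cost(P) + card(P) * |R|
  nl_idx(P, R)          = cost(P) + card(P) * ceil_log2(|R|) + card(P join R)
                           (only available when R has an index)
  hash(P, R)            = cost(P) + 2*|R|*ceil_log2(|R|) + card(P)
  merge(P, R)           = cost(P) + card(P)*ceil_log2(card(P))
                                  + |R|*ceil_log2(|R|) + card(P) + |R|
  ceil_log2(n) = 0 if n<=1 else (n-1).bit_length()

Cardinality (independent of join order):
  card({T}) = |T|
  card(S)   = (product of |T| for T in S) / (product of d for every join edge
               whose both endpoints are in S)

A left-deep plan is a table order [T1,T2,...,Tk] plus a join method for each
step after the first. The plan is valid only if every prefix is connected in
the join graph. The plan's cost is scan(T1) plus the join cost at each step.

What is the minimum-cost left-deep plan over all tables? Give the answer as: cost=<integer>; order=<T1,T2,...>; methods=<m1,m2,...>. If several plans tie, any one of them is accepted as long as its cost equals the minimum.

Selinger DP (subsets sized 1..n):
  {A}: scan cost=250, card=250
  {C}: scan cost=500, card=500
  {B}: scan cost=200, card=200
  {AC}: card=2500; try (C,nl_idx)→5000, (A,hash)→5000, (C,merge)→7500, (A,merge)→7750, (C,hash)→9500, (C,nl)→125250 …(+1); best=5000 via (C,nl_idx)
  {BC}: card=20000; try (B,hash)→4200, (C,merge)→7000, (B,merge)→7300, (C,hash)→9400, (C,nl_idx)→22000, (B,nl_idx)→24500 …(+2); best=4200 via (B,hash)
  {ABC}: card=100000; try (B,hash)→10700, (A,hash)→28200, (B,merge)→39300, (B,nl_idx)→125000, (A,merge)→326450, (B,nl)→505000 …(+1); best=10700 via (B,hash)

cost=10700; order=A,C,B; methods=nl_idx,hash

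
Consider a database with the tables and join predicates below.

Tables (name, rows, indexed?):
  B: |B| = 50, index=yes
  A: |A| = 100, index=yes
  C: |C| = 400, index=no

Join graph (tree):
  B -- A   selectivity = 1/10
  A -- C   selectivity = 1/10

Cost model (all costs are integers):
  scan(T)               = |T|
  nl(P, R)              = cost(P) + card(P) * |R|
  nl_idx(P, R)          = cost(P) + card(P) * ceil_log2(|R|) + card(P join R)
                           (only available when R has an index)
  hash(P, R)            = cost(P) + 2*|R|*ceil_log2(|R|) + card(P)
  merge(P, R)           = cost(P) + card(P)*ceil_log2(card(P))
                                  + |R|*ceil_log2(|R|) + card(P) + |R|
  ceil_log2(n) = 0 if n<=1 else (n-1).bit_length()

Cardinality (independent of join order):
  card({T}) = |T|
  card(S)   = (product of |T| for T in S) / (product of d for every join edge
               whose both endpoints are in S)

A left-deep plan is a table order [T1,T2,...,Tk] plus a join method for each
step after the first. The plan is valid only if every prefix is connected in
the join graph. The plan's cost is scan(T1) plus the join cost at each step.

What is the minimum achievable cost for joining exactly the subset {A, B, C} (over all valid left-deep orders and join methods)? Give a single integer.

6800

Selinger DP over subsets of {A,B,C}:
  {B}: scan cost=50, card=50
  {A}: scan cost=100, card=100
  {C}: scan cost=400, card=400
  {AB}: card=500; try (B,hash)→800, (A,nl_idx)→900, (B,nl_idx)→1200, (A,merge)→1200, (B,merge)→1250, (A,hash)→1500 …(+2); best=800 via (B,hash)
  {AC}: card=4000; try (A,hash)→2200, (C,merge)→4900, (A,merge)→5200, (A,nl_idx)→7200, (C,hash)→7400, (C,nl)→40100 …(+1); best=2200 via (A,hash)
  {ABC}: card=20000; try (B,hash)→6800, (C,hash)→8500, (C,merge)→9800, (B,nl_idx)→46200, (B,merge)→54550, (C,nl)→200800 …(+1); best=6800 via (B,hash)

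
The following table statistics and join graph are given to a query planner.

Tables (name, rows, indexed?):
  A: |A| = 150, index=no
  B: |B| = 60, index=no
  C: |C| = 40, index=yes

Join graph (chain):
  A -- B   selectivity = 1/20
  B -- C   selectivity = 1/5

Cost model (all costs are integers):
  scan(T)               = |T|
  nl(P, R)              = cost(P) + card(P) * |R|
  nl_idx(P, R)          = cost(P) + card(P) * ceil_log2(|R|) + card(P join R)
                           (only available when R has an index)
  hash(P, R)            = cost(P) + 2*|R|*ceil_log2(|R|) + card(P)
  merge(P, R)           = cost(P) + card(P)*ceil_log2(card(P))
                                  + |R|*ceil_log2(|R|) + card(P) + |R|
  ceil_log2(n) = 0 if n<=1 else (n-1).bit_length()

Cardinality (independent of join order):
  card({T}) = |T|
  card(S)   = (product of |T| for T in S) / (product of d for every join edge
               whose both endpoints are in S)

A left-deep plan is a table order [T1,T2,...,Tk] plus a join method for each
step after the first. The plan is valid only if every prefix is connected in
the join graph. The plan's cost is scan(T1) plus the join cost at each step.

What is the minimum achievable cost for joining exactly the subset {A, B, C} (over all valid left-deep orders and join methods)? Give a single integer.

1950

Selinger DP over subsets of {A,B,C}:
  {A}: scan cost=150, card=150
  {B}: scan cost=60, card=60
  {C}: scan cost=40, card=40
  {AB}: card=450; try (B,hash)→1020, (A,merge)→1830, (B,merge)→1920, (A,hash)→2520, (A,nl)→9060, (B,nl)→9150; best=1020 via (B,hash)
  {BC}: card=480; try (C,hash)→600, (B,merge)→740, (C,merge)→760, (B,hash)→800, (C,nl_idx)→900, (B,nl)→2440 …(+1); best=600 via (C,hash)
  {ABC}: card=3600; try (C,hash)→1950, (A,hash)→3480, (C,merge)→5800, (A,merge)→6750, (C,nl_idx)→7320, (C,nl)→19020 …(+1); best=1950 via (C,hash)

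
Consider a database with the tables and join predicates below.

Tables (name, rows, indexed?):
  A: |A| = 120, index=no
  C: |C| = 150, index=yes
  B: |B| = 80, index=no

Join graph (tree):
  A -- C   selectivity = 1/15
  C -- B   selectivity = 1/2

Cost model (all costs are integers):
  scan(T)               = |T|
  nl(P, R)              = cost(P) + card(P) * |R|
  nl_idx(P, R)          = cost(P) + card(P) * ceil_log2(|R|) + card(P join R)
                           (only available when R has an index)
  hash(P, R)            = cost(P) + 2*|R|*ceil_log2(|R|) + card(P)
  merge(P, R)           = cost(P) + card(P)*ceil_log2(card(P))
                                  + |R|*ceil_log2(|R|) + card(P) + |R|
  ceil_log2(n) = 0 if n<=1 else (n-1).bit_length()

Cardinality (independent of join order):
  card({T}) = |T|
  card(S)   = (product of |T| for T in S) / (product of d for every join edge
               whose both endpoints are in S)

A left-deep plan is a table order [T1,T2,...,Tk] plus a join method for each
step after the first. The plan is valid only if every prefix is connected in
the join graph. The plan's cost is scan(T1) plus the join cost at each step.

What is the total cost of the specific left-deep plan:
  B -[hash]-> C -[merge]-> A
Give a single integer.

step 1: scan B: cost=80, card=80
step 2: join C via hash
    card(P join C) = 80*150/(2) = 6000
    cost = 80 + 2*150*8 + 80 = 2560
step 3: join A via merge
    card(P join A) = 6000*120/(15) = 48000
    cost = 2560 + 6000*13 + 120*7 + 6000 + 120 = 87520

87520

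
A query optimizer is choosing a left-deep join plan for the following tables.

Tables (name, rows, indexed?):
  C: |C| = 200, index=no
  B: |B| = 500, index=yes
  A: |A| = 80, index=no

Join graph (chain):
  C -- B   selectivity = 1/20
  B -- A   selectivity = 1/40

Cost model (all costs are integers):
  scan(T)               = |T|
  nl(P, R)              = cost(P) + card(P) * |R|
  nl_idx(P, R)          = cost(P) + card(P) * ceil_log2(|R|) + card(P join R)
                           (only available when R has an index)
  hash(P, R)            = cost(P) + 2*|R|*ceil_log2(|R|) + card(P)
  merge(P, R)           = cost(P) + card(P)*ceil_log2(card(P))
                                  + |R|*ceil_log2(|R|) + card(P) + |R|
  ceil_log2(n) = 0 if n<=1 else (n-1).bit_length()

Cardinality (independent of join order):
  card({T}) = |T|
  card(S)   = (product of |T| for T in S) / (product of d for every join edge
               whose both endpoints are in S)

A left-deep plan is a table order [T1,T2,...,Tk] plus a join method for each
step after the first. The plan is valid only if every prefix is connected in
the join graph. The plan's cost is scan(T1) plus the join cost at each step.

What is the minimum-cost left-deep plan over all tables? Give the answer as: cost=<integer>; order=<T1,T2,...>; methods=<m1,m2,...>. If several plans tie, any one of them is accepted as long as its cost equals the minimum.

cost=6000; order=A,B,C; methods=nl_idx,hash

Selinger DP (subsets sized 1..n):
  {C}: scan cost=200, card=200
  {B}: scan cost=500, card=500
  {A}: scan cost=80, card=80
  {BC}: card=5000; try (C,hash)→4200, (B,merge)→7000, (B,nl_idx)→7000, (C,merge)→7300, (B,hash)→9400, (B,nl)→100200 …(+1); best=4200 via (C,hash)
  {AB}: card=1000; try (B,nl_idx)→1800, (A,hash)→2120, (B,merge)→5720, (A,merge)→6140, (B,hash)→9160, (B,nl)→40080 …(+1); best=1800 via (B,nl_idx)
  {ABC}: card=10000; try (C,hash)→6000, (A,hash)→10320, (C,merge)→14600, (A,merge)→74840, (C,nl)→201800, (A,nl)→404200; best=6000 via (C,hash)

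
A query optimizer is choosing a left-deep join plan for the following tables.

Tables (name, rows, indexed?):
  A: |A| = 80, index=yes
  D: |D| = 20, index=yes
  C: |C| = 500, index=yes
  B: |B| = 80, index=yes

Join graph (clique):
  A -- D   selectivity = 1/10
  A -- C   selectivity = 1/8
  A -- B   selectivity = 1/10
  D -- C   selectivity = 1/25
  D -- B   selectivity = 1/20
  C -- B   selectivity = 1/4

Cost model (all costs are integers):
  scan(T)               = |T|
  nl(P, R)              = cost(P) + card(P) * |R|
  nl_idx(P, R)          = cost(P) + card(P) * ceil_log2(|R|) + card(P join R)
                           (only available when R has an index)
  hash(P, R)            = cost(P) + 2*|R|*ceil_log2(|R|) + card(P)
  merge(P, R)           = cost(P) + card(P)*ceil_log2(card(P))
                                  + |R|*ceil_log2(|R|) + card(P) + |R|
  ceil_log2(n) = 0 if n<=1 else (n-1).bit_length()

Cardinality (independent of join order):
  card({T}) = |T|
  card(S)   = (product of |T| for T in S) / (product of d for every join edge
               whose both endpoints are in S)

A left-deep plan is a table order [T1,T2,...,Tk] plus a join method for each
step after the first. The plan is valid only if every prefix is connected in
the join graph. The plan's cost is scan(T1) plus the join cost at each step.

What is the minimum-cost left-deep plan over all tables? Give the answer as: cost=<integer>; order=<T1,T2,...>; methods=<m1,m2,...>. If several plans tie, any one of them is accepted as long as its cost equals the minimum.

cost=1480; order=D,B,A,C; methods=nl_idx,nl_idx,nl_idx

Selinger DP (subsets sized 1..n):
  {A}: scan cost=80, card=80
  {D}: scan cost=20, card=20
  {C}: scan cost=500, card=500
  {B}: scan cost=80, card=80
  {AD}: card=160; try (A,nl_idx)→320, (D,hash)→360, (D,nl_idx)→640, (A,merge)→780, (D,merge)→840, (A,hash)→1160 …(+2); best=320 via (A,nl_idx)
  {AC}: card=5000; try (A,hash)→2120, (C,merge)→5720, (C,nl_idx)→5800, (A,merge)→6140, (A,nl_idx)→9000, (C,hash)→9160 …(+2); best=2120 via (A,hash)
  {AB}: card=640; try (B,hash)→1280, (B,nl_idx)→1280, (A,hash)→1280, (A,nl_idx)→1280, (B,merge)→1360, (A,merge)→1360 …(+2); best=1280 via (B,hash)
  {CD}: card=400; try (C,nl_idx)→600, (D,hash)→1200, (D,nl_idx)→3400, (C,merge)→5140, (D,merge)→5620, (C,hash)→9040 …(+2); best=600 via (C,nl_idx)
  {BD}: card=80; try (B,nl_idx)→240, (D,hash)→360, (D,nl_idx)→560, (B,merge)→780, (D,merge)→840, (B,hash)→1160 …(+2); best=240 via (B,nl_idx)
  {BC}: card=10000; try (B,hash)→2120, (C,merge)→5720, (B,merge)→6140, (C,hash)→9160, (C,nl_idx)→10800, (B,nl_idx)→14000 …(+2); best=2120 via (B,hash)
  {ACD}: card=400; try (A,hash)→2120, (C,nl_idx)→2160, (A,nl_idx)→3800, (A,merge)→5240, (C,merge)→6760, (D,hash)→7320 …(+6); best=2120 via (A,hash)
  {ABD}: card=64; try (A,nl_idx)→864, (A,hash)→1440, (B,nl_idx)→1504, (A,merge)→1520, (B,hash)→1600, (D,hash)→2120 …(+6); best=864 via (A,nl_idx)
  {ABC}: card=10000; try (B,hash)→8240, (C,hash)→10920, (A,hash)→13240, (C,merge)→13320, (C,nl_idx)→17040, (B,nl_idx)→47120 …(+6); best=8240 via (B,hash)
  {BCD}: card=400; try (C,nl_idx)→1360, (B,hash)→2120, (B,nl_idx)→3800, (B,merge)→5240, (C,merge)→5880, (C,hash)→9320 …(+6); best=1360 via (C,nl_idx)
  {ABCD}: card=40; try (C,nl_idx)→1480, (A,hash)→2880, (B,hash)→3640, (A,nl_idx)→4200, (B,nl_idx)→4960, (A,merge)→6000 …(+10); best=1480 via (C,nl_idx)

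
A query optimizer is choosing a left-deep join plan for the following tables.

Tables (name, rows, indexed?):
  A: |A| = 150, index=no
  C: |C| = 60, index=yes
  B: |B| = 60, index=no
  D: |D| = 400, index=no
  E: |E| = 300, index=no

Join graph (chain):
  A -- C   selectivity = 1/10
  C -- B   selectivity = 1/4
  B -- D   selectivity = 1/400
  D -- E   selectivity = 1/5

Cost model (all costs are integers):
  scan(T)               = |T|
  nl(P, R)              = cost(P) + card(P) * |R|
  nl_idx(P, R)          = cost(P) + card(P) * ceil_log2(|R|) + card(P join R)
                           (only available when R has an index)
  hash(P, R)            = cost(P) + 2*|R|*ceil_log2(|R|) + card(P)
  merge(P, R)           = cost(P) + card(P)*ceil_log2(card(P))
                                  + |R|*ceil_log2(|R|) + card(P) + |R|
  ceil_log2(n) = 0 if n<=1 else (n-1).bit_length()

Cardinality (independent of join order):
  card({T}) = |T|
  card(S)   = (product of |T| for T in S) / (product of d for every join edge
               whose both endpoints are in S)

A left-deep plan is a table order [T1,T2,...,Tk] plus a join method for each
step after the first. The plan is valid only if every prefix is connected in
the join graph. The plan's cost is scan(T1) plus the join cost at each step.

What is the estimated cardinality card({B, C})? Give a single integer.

900

Tables in S: B(60), C(60)
Edges inside S: C-B(d=4)
numerator = 60 * 60 = 3600
denominator = 4 = 4
card(S) = 3600 / 4 = 900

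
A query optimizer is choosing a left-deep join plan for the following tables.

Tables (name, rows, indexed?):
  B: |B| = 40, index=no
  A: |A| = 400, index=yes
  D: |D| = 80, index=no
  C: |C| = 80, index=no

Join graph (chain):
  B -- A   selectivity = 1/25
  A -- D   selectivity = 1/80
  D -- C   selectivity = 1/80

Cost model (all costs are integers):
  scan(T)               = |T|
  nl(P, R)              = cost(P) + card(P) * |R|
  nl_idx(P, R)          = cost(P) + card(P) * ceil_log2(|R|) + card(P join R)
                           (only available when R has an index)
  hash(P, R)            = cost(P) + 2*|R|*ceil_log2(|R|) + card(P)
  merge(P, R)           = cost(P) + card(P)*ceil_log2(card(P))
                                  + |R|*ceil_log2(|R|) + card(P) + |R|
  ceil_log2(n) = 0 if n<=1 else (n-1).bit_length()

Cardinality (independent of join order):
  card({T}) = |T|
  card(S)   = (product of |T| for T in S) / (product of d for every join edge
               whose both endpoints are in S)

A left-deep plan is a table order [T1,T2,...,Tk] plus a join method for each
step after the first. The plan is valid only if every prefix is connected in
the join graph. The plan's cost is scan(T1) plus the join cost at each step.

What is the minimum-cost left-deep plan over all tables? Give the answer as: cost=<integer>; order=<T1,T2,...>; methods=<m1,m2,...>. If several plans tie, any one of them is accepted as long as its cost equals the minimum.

cost=3280; order=C,D,A,B; methods=hash,nl_idx,hash

Selinger DP (subsets sized 1..n):
  {B}: scan cost=40, card=40
  {A}: scan cost=400, card=400
  {D}: scan cost=80, card=80
  {C}: scan cost=80, card=80
  {AB}: card=640; try (A,nl_idx)→1040, (B,hash)→1280, (A,merge)→4320, (B,merge)→4680, (A,hash)→7280, (A,nl)→16040 …(+1); best=1040 via (A,nl_idx)
  {AD}: card=400; try (A,nl_idx)→1200, (D,hash)→1920, (A,merge)→4720, (D,merge)→5040, (A,hash)→7360, (A,nl)→32080 …(+1); best=1200 via (A,nl_idx)
  {CD}: card=80; try (D,hash)→1280, (C,hash)→1280, (D,merge)→1360, (C,merge)→1360, (D,nl)→6480, (C,nl)→6480; best=1280 via (D,hash)
  {ABD}: card=640; try (B,hash)→2080, (D,hash)→2800, (B,merge)→5480, (D,merge)→8720, (B,nl)→17200, (D,nl)→52240; best=2080 via (B,hash)
  {ACD}: card=400; try (A,nl_idx)→2400, (C,hash)→2720, (C,merge)→5840, (A,merge)→5920, (A,hash)→8560, (C,nl)→33200 …(+1); best=2400 via (A,nl_idx)
  {ABCD}: card=640; try (B,hash)→3280, (C,hash)→3840, (B,merge)→6680, (C,merge)→9760, (B,nl)→18400, (C,nl)→53280; best=3280 via (B,hash)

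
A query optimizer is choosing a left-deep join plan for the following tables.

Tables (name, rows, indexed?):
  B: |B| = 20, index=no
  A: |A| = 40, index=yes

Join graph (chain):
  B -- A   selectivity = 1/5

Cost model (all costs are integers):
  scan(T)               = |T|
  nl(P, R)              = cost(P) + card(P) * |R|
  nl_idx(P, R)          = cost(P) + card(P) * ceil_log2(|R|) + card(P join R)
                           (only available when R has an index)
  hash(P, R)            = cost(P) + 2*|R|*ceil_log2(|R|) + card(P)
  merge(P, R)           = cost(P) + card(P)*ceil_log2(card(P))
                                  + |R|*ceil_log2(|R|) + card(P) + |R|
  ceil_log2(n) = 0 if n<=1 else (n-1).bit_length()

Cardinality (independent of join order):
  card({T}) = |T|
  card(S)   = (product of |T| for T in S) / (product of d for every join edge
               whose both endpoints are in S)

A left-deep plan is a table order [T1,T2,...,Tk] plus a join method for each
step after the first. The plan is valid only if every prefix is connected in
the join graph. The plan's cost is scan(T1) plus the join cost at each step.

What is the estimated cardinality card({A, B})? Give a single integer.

160

Tables in S: A(40), B(20)
Edges inside S: B-A(d=5)
numerator = 40 * 20 = 800
denominator = 5 = 5
card(S) = 800 / 5 = 160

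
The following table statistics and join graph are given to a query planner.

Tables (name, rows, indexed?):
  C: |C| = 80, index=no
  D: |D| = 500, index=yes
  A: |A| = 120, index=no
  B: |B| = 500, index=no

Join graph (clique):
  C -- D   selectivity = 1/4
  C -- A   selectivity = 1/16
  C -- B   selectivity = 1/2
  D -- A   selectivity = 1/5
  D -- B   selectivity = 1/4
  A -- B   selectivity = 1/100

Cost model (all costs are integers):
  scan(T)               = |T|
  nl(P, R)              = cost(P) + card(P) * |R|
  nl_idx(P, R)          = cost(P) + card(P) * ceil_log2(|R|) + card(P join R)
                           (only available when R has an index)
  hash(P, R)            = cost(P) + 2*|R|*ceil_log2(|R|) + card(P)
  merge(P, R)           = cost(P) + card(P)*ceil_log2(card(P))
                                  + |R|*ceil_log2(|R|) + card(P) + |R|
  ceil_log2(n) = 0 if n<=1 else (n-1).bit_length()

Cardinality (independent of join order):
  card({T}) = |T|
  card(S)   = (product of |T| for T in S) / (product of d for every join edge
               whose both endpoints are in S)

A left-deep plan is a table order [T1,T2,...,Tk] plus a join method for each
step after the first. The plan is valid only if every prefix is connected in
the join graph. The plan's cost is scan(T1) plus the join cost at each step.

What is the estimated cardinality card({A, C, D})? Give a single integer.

15000

Tables in S: A(120), C(80), D(500)
Edges inside S: C-D(d=4), C-A(d=16), D-A(d=5)
numerator = 120 * 80 * 500 = 4800000
denominator = 4 * 16 * 5 = 320
card(S) = 4800000 / 320 = 15000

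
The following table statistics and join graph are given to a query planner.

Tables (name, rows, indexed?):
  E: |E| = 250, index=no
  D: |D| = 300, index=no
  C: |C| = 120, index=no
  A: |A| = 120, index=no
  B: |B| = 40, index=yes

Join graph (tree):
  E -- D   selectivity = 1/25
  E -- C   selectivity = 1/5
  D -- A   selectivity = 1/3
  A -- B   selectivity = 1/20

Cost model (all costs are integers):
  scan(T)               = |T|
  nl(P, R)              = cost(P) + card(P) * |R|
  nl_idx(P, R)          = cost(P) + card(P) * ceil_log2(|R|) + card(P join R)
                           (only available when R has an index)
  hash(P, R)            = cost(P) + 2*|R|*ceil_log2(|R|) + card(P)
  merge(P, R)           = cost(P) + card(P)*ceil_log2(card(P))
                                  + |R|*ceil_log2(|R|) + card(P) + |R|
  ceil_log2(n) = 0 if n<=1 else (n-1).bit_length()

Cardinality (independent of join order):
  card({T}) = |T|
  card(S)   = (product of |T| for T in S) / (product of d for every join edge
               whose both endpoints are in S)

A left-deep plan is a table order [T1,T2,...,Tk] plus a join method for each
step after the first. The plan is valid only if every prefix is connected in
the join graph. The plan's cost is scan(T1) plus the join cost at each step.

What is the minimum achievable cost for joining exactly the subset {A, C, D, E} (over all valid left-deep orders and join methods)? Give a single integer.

82960

Selinger DP over subsets of {A,C,D,E}:
  {E}: scan cost=250, card=250
  {D}: scan cost=300, card=300
  {C}: scan cost=120, card=120
  {A}: scan cost=120, card=120
  {DE}: card=3000; try (E,hash)→4600, (D,merge)→5500, (E,merge)→5550, (D,hash)→5900, (D,nl)→75250, (E,nl)→75300; best=4600 via (E,hash)
  {CE}: card=6000; try (C,hash)→2180, (E,merge)→3330, (C,merge)→3460, (E,hash)→4240, (E,nl)→30120, (C,nl)→30250; best=2180 via (C,hash)
  {AD}: card=12000; try (A,hash)→2280, (D,merge)→4080, (A,merge)→4260, (D,hash)→5640, (D,nl)→36120, (A,nl)→36300; best=2280 via (A,hash)
  {CDE}: card=72000; try (C,hash)→9280, (D,hash)→13580, (C,merge)→44560, (D,merge)→89180, (C,nl)→364600, (D,nl)→1802180; best=9280 via (C,hash)
  {ADE}: card=120000; try (A,hash)→9280, (E,hash)→18280, (A,merge)→44560, (E,merge)→184530, (A,nl)→364600, (E,nl)→3002280; best=9280 via (A,hash)
  {ACDE}: card=2880000; try (A,hash)→82960, (C,hash)→130960, (A,merge)→1306240, (C,merge)→2170240, (A,nl)→8649280, (C,nl)→14409280; best=82960 via (A,hash)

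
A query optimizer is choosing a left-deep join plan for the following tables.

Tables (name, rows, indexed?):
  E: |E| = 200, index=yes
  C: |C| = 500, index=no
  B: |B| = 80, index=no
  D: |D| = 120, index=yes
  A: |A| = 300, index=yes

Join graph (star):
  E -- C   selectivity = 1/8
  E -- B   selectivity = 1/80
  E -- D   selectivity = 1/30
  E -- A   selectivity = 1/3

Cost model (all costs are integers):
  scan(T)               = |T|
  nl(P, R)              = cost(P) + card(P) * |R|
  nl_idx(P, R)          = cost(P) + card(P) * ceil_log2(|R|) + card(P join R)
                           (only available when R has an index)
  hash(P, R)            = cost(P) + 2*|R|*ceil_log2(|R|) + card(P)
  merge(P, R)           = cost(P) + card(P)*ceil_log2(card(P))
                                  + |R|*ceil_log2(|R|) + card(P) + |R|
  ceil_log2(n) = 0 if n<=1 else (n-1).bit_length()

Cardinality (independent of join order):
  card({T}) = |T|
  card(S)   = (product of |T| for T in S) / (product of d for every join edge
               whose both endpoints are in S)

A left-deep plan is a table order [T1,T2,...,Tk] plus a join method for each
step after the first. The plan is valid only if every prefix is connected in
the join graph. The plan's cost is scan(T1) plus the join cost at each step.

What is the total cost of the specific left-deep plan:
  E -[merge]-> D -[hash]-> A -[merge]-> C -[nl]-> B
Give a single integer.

step 1: scan E: cost=200, card=200
step 2: join D via merge
    card(P join D) = 200*120/(30) = 800
    cost = 200 + 200*8 + 120*7 + 200 + 120 = 2960
step 3: join A via hash
    card(P join A) = 800*300/(3) = 80000
    cost = 2960 + 2*300*9 + 800 = 9160
step 4: join C via merge
    card(P join C) = 80000*500/(8) = 5000000
    cost = 9160 + 80000*17 + 500*9 + 80000 + 500 = 1454160
step 5: join B via nl
    card(P join B) = 5000000*80/(80) = 5000000
    cost = 1454160 + 5000000*80 = 401454160

401454160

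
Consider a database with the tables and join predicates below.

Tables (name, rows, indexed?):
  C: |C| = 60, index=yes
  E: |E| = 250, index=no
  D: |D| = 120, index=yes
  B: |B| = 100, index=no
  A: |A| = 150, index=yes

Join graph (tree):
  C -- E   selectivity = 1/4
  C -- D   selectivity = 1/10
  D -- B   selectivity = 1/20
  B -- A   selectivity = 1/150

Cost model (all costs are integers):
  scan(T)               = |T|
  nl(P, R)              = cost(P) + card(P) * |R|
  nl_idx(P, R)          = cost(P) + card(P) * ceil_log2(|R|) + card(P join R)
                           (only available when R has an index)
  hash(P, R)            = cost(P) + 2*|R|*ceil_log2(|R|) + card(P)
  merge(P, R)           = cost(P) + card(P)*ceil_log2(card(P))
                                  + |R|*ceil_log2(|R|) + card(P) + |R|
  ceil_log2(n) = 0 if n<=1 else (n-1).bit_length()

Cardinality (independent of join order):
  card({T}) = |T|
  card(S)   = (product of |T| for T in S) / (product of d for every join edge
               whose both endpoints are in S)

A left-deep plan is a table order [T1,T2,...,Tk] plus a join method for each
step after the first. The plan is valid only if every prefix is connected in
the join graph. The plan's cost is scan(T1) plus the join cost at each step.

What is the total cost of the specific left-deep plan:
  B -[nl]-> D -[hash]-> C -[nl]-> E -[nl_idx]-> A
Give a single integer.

step 1: scan B: cost=100, card=100
step 2: join D via nl
    card(P join D) = 100*120/(20) = 600
    cost = 100 + 100*120 = 12100
step 3: join C via hash
    card(P join C) = 600*60/(10) = 3600
    cost = 12100 + 2*60*6 + 600 = 13420
step 4: join E via nl
    card(P join E) = 3600*250/(4) = 225000
    cost = 13420 + 3600*250 = 913420
step 5: join A via nl_idx
    card(P join A) = 225000*150/(150) = 225000
    cost = 913420 + 225000*8 + 225000 = 2938420

2938420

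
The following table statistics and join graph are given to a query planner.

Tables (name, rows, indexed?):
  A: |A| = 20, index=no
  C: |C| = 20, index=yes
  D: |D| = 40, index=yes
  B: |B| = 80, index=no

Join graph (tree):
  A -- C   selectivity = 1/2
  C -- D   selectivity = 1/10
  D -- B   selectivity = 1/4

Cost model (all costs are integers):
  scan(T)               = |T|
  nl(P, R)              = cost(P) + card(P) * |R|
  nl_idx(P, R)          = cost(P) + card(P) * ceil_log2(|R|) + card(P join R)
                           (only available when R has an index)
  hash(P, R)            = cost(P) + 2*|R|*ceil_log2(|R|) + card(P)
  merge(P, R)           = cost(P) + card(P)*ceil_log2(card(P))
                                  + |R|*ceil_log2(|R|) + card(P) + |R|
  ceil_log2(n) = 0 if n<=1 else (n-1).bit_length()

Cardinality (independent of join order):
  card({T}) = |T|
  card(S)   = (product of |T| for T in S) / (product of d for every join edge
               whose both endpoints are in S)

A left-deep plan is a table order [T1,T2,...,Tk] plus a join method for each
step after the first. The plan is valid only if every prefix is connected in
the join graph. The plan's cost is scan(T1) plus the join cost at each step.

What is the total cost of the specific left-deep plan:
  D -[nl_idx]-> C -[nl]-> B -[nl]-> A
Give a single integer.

step 1: scan D: cost=40, card=40
step 2: join C via nl_idx
    card(P join C) = 40*20/(10) = 80
    cost = 40 + 40*5 + 80 = 320
step 3: join B via nl
    card(P join B) = 80*80/(4) = 1600
    cost = 320 + 80*80 = 6720
step 4: join A via nl
    card(P join A) = 1600*20/(2) = 16000
    cost = 6720 + 1600*20 = 38720

38720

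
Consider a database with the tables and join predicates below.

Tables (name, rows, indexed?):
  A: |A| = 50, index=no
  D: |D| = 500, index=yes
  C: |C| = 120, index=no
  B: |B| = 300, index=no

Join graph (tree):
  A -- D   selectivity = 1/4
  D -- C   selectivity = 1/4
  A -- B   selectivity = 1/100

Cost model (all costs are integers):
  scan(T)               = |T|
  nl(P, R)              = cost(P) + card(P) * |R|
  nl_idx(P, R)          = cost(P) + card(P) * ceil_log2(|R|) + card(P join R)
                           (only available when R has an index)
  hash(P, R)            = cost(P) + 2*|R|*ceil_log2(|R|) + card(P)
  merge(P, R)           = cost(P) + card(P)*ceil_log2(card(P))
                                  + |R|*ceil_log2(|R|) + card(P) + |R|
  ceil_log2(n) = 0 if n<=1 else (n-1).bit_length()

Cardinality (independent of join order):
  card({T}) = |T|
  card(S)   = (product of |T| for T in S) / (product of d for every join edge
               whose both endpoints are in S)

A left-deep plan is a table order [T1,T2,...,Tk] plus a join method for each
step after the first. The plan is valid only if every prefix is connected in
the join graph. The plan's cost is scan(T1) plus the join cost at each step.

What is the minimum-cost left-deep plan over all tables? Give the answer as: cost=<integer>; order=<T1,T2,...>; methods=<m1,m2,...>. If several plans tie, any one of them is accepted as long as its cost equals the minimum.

Selinger DP (subsets sized 1..n):
  {A}: scan cost=50, card=50
  {D}: scan cost=500, card=500
  {C}: scan cost=120, card=120
  {B}: scan cost=300, card=300
  {AD}: card=6250; try (A,hash)→1600, (D,merge)→5400, (A,merge)→5850, (D,nl_idx)→6750, (D,hash)→9100, (D,nl)→25050 …(+1); best=1600 via (A,hash)
  {AB}: card=150; try (A,hash)→1200, (B,merge)→3400, (A,merge)→3650, (B,hash)→5500, (B,nl)→15050, (A,nl)→15300; best=1200 via (A,hash)
  {CD}: card=15000; try (C,hash)→2680, (D,merge)→6080, (C,merge)→6460, (D,hash)→9240, (D,nl_idx)→16200, (D,nl)→60120 …(+1); best=2680 via (C,hash)
  {ACD}: card=187500; try (C,hash)→9530, (A,hash)→18280, (C,merge)→90060, (A,merge)→228030, (C,nl)→751600, (A,nl)→752680; best=9530 via (C,hash)
  {ABD}: card=18750; try (D,merge)→7550, (D,hash)→10350, (B,hash)→13250, (D,nl_idx)→21300, (D,nl)→76200, (B,merge)→92100 …(+1); best=7550 via (D,merge)
  {ABCD}: card=562500; try (C,hash)→27980, (B,hash)→202430, (C,merge)→308510, (C,nl)→2257550, (B,merge)→3575030, (B,nl)→56259530; best=27980 via (C,hash)

cost=27980; order=B,A,D,C; methods=hash,merge,hash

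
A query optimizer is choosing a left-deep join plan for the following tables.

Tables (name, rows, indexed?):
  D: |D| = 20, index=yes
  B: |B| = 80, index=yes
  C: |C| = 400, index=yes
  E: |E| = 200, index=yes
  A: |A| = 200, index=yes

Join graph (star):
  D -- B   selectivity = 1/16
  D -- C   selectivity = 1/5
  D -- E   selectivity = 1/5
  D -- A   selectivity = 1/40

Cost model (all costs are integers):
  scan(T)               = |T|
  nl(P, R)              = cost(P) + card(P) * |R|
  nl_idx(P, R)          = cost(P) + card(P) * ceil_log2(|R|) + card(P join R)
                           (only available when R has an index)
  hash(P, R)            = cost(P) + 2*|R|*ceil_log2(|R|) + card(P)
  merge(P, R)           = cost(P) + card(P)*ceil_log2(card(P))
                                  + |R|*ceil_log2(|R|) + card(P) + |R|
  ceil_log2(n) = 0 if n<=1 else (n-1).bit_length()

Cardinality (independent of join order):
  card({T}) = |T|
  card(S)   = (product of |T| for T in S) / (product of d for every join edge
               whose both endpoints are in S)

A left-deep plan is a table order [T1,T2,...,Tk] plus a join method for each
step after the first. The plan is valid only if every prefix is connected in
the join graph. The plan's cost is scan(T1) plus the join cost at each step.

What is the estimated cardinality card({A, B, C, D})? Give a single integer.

Tables in S: A(200), B(80), C(400), D(20)
Edges inside S: D-B(d=16), D-C(d=5), D-A(d=40)
numerator = 200 * 80 * 400 * 20 = 128000000
denominator = 16 * 5 * 40 = 3200
card(S) = 128000000 / 3200 = 40000

40000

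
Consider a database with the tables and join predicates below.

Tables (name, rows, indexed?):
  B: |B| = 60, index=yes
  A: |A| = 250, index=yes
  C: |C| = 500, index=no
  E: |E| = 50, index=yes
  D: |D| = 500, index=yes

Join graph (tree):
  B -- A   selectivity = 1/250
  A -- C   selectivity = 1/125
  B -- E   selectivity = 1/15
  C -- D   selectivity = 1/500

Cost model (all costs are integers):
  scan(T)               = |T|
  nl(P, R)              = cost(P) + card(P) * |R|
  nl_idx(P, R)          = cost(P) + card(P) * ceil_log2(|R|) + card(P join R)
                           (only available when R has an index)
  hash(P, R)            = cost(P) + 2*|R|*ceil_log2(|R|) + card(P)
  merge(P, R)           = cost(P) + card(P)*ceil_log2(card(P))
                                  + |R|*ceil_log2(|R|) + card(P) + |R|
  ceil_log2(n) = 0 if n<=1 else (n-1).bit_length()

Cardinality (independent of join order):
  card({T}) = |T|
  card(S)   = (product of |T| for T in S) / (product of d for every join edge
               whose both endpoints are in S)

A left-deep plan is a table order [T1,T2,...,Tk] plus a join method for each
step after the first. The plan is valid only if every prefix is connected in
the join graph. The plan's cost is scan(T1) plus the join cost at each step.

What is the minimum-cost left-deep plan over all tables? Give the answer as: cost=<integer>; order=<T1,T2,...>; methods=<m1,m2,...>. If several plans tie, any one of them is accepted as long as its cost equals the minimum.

cost=9260; order=B,A,C,D,E; methods=nl_idx,merge,nl_idx,hash

Selinger DP (subsets sized 1..n):
  {B}: scan cost=60, card=60
  {A}: scan cost=250, card=250
  {C}: scan cost=500, card=500
  {E}: scan cost=50, card=50
  {D}: scan cost=500, card=500
  {AB}: card=60; try (A,nl_idx)→600, (B,hash)→1220, (B,nl_idx)→1810, (A,merge)→2730, (B,merge)→2920, (A,hash)→4120 …(+2); best=600 via (A,nl_idx)
  {BE}: card=200; try (B,nl_idx)→550, (E,nl_idx)→620, (E,hash)→720, (B,hash)→820, (B,merge)→820, (E,merge)→830 …(+2); best=550 via (B,nl_idx)
  {AC}: card=1000; try (A,hash)→5000, (A,nl_idx)→5500, (C,merge)→7500, (A,merge)→7750, (C,hash)→9500, (C,nl)→125250 …(+1); best=5000 via (A,hash)
  {CD}: card=500; try (D,nl_idx)→5500, (D,hash)→10000, (C,hash)→10000, (D,merge)→10500, (C,merge)→10500, (D,nl)→250500 …(+1); best=5500 via (D,nl_idx)
  {ABC}: card=240; try (C,merge)→6020, (B,hash)→6720, (C,hash)→9660, (B,nl_idx)→11240, (B,merge)→16420, (C,nl)→30600 …(+1); best=6020 via (C,merge)
  {ABE}: card=200; try (E,nl_idx)→1160, (E,hash)→1260, (E,merge)→1370, (A,nl_idx)→2350, (E,nl)→3600, (A,merge)→4600 …(+2); best=1160 via (E,nl_idx)
  {ACD}: card=1000; try (A,hash)→10000, (A,nl_idx)→10500, (A,merge)→12750, (D,hash)→15000, (D,nl_idx)→15000, (D,merge)→21000 …(+2); best=10000 via (A,hash)
  {ABCE}: card=800; try (E,hash)→6860, (C,merge)→7960, (E,nl_idx)→8260, (E,merge)→8530, (C,hash)→10360, (E,nl)→18020 …(+1); best=6860 via (E,hash)
  {ABCD}: card=240; try (D,nl_idx)→8420, (B,hash)→11720, (D,merge)→13180, (D,hash)→15260, (B,nl_idx)→16240, (B,merge)→21420 …(+2); best=8420 via (D,nl_idx)
  {ABCDE}: card=800; try (E,hash)→9260, (E,nl_idx)→10660, (E,merge)→10930, (D,nl_idx)→14860, (D,hash)→16660, (E,nl)→20420 …(+2); best=9260 via (E,hash)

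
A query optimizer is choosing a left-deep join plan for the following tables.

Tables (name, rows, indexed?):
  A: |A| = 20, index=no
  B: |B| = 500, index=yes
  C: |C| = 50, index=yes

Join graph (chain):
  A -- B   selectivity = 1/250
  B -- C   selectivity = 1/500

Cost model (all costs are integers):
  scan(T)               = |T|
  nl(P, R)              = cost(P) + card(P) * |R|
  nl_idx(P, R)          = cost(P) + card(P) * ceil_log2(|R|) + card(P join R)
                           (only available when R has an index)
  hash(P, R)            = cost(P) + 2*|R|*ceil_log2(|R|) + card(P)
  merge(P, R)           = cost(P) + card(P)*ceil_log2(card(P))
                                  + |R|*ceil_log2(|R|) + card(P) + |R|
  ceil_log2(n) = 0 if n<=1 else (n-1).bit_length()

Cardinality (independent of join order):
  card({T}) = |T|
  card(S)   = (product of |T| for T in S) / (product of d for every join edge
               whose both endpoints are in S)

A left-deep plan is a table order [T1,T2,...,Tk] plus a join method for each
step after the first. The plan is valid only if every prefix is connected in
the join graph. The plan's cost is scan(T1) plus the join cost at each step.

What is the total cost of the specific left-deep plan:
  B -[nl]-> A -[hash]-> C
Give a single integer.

11140

step 1: scan B: cost=500, card=500
step 2: join A via nl
    card(P join A) = 500*20/(250) = 40
    cost = 500 + 500*20 = 10500
step 3: join C via hash
    card(P join C) = 40*50/(500) = 4
    cost = 10500 + 2*50*6 + 40 = 11140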